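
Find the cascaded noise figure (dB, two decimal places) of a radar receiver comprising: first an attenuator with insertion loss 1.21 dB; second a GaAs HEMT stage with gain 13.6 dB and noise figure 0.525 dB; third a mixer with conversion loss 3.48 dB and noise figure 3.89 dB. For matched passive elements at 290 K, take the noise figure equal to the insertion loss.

Convert to linear (a loss of L dB is a gain of −L dB): F_i = 10^(NF_i/10), G_i = 10^(G_i,dB/10)
  Stage 1: F_1 = 10^(1.21/10) = 1.321, G_1 = 10^(−1.21/10) = 0.7568
  Stage 2: F_2 = 10^(0.525/10) = 1.128, G_2 = 10^(13.6/10) = 22.91
  Stage 3: F_3 = 10^(3.89/10) = 2.449, G_3 = 10^(−3.48/10) = 0.4487
Friis cascade:
  F = 1.321 + (1.128 − 1)/0.7568 + (2.449 − 1)/17.34 = 1.575
NF = 10 log₁₀(1.575) = 1.97 dB

1.97 dB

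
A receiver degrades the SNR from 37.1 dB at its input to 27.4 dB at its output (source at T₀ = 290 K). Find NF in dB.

9.7 dB

NF (dB) = SNR_in(dB) − SNR_out(dB) when the source is at T₀
NF = 37.1 − 27.4 = 9.7 dB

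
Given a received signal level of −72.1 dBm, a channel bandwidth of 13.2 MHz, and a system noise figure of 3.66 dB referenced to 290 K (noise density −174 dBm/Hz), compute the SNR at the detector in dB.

Noise floor: N = −174 + 10 log₁₀(B) + NF
10 log₁₀(1.32×10⁷) = 71.21 dB
N = −174 + 71.21 + 3.66 = −99.13 dBm
SNR = P_sig − N = −72.1 − (−99.13) = 27.03 dB → 27.0 dB

27.0 dB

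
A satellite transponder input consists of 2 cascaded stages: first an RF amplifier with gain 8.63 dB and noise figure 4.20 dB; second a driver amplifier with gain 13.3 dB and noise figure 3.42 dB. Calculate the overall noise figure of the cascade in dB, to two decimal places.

Convert to linear (a loss of L dB is a gain of −L dB): F_i = 10^(NF_i/10), G_i = 10^(G_i,dB/10)
  Stage 1: F_1 = 10^(4.20/10) = 2.630, G_1 = 10^(8.63/10) = 7.295
  Stage 2: F_2 = 10^(3.42/10) = 2.198, G_2 = 10^(13.3/10) = 21.38
Friis cascade:
  F = 2.630 + (2.198 − 1)/7.295 = 2.794
NF = 10 log₁₀(2.794) = 4.46 dB

4.46 dB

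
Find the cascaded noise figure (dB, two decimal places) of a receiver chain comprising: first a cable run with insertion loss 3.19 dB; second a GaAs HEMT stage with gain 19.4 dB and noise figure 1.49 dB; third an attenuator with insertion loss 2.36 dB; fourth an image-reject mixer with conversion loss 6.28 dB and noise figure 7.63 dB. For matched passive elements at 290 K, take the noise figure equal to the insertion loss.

Convert to linear (a loss of L dB is a gain of −L dB): F_i = 10^(NF_i/10), G_i = 10^(G_i,dB/10)
  Stage 1: F_1 = 10^(3.19/10) = 2.084, G_1 = 10^(−3.19/10) = 0.4797
  Stage 2: F_2 = 10^(1.49/10) = 1.409, G_2 = 10^(19.4/10) = 87.10
  Stage 3: F_3 = 10^(2.36/10) = 1.722, G_3 = 10^(−2.36/10) = 0.5808
  Stage 4: F_4 = 10^(7.63/10) = 5.794, G_4 = 10^(−6.28/10) = 0.2355
Friis cascade:
  F = 2.084 + (1.409 − 1)/0.4797 + (1.722 − 1)/41.78 + (5.794 − 1)/24.27 = 3.152
NF = 10 log₁₀(3.152) = 4.99 dB

4.99 dB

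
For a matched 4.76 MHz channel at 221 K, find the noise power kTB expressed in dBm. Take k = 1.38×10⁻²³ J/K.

−108.4 dBm

P_n = kTB = 1.38×10⁻²³ × 221 × 4.76×10⁶ = 1.45×10⁻¹⁴ W
In dBm: 10 log₁₀(1.45×10⁻¹⁴ / 10⁻³) = −108.4 dBm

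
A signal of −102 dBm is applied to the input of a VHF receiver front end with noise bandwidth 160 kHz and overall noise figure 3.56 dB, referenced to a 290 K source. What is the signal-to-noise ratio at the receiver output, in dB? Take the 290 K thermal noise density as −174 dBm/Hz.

16.4 dB

Noise floor: N = −174 + 10 log₁₀(B) + NF
10 log₁₀(1.60×10⁵) = 52.04 dB
N = −174 + 52.04 + 3.56 = −118.40 dBm
SNR = P_sig − N = −102 − (−118.40) = 16.40 dB → 16.4 dB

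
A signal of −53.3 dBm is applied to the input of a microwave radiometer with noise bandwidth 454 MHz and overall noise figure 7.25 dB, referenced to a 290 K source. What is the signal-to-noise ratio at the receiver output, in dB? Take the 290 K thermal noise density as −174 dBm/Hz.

26.9 dB

Noise floor: N = −174 + 10 log₁₀(B) + NF
10 log₁₀(4.54×10⁸) = 86.57 dB
N = −174 + 86.57 + 7.25 = −80.18 dBm
SNR = P_sig − N = −53.3 − (−80.18) = 26.88 dB → 26.9 dB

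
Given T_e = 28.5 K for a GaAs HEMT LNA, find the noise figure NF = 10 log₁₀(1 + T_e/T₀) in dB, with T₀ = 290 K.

F = 1 + T_e/T₀ = 1 + 28.5/290 = 1.09828
NF = 10 log₁₀(1.09828) = 0.407 dB

0.407 dB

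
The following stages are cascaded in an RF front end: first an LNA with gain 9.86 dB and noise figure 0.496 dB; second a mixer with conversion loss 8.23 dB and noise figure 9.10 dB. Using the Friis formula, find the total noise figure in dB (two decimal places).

Convert to linear (a loss of L dB is a gain of −L dB): F_i = 10^(NF_i/10), G_i = 10^(G_i,dB/10)
  Stage 1: F_1 = 10^(0.496/10) = 1.121, G_1 = 10^(9.86/10) = 9.683
  Stage 2: F_2 = 10^(9.10/10) = 8.128, G_2 = 10^(−8.23/10) = 0.1503
Friis cascade:
  F = 1.121 + (8.128 − 1)/9.683 = 1.857
NF = 10 log₁₀(1.857) = 2.69 dB

2.69 dB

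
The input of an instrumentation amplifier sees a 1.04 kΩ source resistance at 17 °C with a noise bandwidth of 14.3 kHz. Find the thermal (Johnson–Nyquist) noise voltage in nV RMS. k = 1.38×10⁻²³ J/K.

488 nV

T = 17 °C + 273.15 = 290.15 K
V_n = √(4kTRB)
4kTRB = 4 × 1.38×10⁻²³ × 290.15 × 1.04×10³ × 1.43×10⁴ = 2.38×10⁻¹³ V²
V_n = √(2.38×10⁻¹³) = 4.88×10⁻⁷ V = 488 nV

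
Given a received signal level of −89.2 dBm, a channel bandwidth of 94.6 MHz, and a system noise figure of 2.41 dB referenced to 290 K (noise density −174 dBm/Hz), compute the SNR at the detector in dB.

Noise floor: N = −174 + 10 log₁₀(B) + NF
10 log₁₀(9.46×10⁷) = 79.76 dB
N = −174 + 79.76 + 2.41 = −91.83 dBm
SNR = P_sig − N = −89.2 − (−91.83) = 2.63 dB → 2.6 dB

2.6 dB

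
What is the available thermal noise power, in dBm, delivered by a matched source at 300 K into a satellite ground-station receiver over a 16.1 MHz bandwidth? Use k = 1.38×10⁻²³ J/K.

P_n = kTB = 1.38×10⁻²³ × 300 × 1.61×10⁷ = 6.67×10⁻¹⁴ W
In dBm: 10 log₁₀(6.67×10⁻¹⁴ / 10⁻³) = −101.8 dBm

−101.8 dBm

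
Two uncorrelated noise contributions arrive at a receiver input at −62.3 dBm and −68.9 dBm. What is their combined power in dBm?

−61.4 dBm

Convert to linear, add, convert back:
P₁ = 5.89×10⁻¹⁰ W, P₂ = 1.29×10⁻¹⁰ W
P_tot = 7.18×10⁻¹⁰ W → 10 log₁₀(P_tot / 10⁻³) = −61.4 dBm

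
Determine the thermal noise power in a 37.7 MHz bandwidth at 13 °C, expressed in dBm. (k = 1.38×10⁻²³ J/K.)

−98.3 dBm

T = 13 °C + 273.15 = 286.15 K
P_n = kTB = 1.38×10⁻²³ × 286.15 × 3.77×10⁷ = 1.49×10⁻¹³ W
In dBm: 10 log₁₀(1.49×10⁻¹³ / 10⁻³) = −98.3 dBm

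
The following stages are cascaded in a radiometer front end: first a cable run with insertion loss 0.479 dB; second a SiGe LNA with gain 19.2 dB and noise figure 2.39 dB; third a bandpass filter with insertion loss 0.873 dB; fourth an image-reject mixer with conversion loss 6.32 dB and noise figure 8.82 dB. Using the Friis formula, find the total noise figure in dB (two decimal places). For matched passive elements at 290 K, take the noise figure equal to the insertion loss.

Convert to linear (a loss of L dB is a gain of −L dB): F_i = 10^(NF_i/10), G_i = 10^(G_i,dB/10)
  Stage 1: F_1 = 10^(0.479/10) = 1.117, G_1 = 10^(−0.479/10) = 0.8956
  Stage 2: F_2 = 10^(2.39/10) = 1.734, G_2 = 10^(19.2/10) = 83.18
  Stage 3: F_3 = 10^(0.873/10) = 1.223, G_3 = 10^(−0.873/10) = 0.8179
  Stage 4: F_4 = 10^(8.82/10) = 7.621, G_4 = 10^(−6.32/10) = 0.2333
Friis cascade:
  F = 1.117 + (1.734 − 1)/0.8956 + (1.223 − 1)/74.49 + (7.621 − 1)/60.93 = 2.048
NF = 10 log₁₀(2.048) = 3.11 dB

3.11 dB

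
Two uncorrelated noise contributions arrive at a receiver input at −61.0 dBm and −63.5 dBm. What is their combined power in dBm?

Convert to linear, add, convert back:
P₁ = 7.94×10⁻¹⁰ W, P₂ = 4.47×10⁻¹⁰ W
P_tot = 1.24×10⁻⁹ W → 10 log₁₀(P_tot / 10⁻³) = −59.1 dBm

−59.1 dBm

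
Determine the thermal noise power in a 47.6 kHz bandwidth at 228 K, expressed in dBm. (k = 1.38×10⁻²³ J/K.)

−128.2 dBm

P_n = kTB = 1.38×10⁻²³ × 228 × 4.76×10⁴ = 1.50×10⁻¹⁶ W
In dBm: 10 log₁₀(1.50×10⁻¹⁶ / 10⁻³) = −128.2 dBm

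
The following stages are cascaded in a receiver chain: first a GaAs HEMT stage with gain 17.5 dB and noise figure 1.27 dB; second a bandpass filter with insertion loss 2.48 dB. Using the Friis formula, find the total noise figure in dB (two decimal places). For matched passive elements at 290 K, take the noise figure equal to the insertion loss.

1.31 dB

Convert to linear (a loss of L dB is a gain of −L dB): F_i = 10^(NF_i/10), G_i = 10^(G_i,dB/10)
  Stage 1: F_1 = 10^(1.27/10) = 1.340, G_1 = 10^(17.5/10) = 56.23
  Stage 2: F_2 = 10^(2.48/10) = 1.770, G_2 = 10^(−2.48/10) = 0.5649
Friis cascade:
  F = 1.340 + (1.770 − 1)/56.23 = 1.353
NF = 10 log₁₀(1.353) = 1.31 dB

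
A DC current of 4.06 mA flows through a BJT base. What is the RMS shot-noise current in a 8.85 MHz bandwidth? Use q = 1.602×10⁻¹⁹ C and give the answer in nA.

I_n = √(2qI·B)
2qI·B = 2 × 1.602×10⁻¹⁹ × 4.06×10⁻³ × 8.85×10⁶ = 1.15×10⁻¹⁴ A²
I_n = √(1.15×10⁻¹⁴) = 1.07×10⁻⁷ A = 107 nA

107 nA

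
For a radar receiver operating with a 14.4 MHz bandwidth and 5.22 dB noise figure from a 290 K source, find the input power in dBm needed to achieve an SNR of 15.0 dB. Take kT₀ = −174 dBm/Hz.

Sensitivity = −174 + 10 log₁₀(B) + NF + SNR_min
= −174 + 71.58 + 5.22 + 15.0
= −82.20 dBm → −82.2 dBm

−82.2 dBm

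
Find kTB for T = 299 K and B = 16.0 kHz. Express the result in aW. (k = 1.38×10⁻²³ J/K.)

P_n = kTB = 1.38×10⁻²³ × 299 × 1.60×10⁴ = 6.60×10⁻¹⁷ W = 66.0 aW

66.0 aW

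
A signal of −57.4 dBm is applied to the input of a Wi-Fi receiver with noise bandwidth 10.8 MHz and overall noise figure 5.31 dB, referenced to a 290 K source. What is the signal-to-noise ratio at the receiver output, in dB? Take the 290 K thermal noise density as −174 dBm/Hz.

Noise floor: N = −174 + 10 log₁₀(B) + NF
10 log₁₀(1.08×10⁷) = 70.33 dB
N = −174 + 70.33 + 5.31 = −98.36 dBm
SNR = P_sig − N = −57.4 − (−98.36) = 40.96 dB → 41.0 dB

41.0 dB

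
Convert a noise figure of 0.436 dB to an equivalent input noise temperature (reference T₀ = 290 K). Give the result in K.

F = 10^(0.436/10) = 1.10561
T_e = (F − 1)·T₀ = (1.10561 − 1) × 290 = 30.6 K

30.6 K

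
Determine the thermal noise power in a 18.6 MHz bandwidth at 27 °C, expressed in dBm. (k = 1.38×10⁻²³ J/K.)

−101.1 dBm

T = 27 °C + 273.15 = 300.15 K
P_n = kTB = 1.38×10⁻²³ × 300.15 × 1.86×10⁷ = 7.70×10⁻¹⁴ W
In dBm: 10 log₁₀(7.70×10⁻¹⁴ / 10⁻³) = −101.1 dBm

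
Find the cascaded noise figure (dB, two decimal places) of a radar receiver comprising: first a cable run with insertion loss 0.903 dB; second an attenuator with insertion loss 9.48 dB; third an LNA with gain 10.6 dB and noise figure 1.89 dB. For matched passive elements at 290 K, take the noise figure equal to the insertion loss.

Convert to linear (a loss of L dB is a gain of −L dB): F_i = 10^(NF_i/10), G_i = 10^(G_i,dB/10)
  Stage 1: F_1 = 10^(0.903/10) = 1.231, G_1 = 10^(−0.903/10) = 0.8123
  Stage 2: F_2 = 10^(9.48/10) = 8.872, G_2 = 10^(−9.48/10) = 0.1127
  Stage 3: F_3 = 10^(1.89/10) = 1.545, G_3 = 10^(10.6/10) = 11.48
Friis cascade:
  F = 1.231 + (8.872 − 1)/0.8123 + (1.545 − 1)/0.09156 = 16.88
NF = 10 log₁₀(16.88) = 12.27 dB

12.27 dB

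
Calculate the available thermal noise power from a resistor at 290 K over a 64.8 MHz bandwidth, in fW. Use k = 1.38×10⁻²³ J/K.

259 fW

P_n = kTB = 1.38×10⁻²³ × 290 × 6.48×10⁷ = 2.59×10⁻¹³ W = 259 fW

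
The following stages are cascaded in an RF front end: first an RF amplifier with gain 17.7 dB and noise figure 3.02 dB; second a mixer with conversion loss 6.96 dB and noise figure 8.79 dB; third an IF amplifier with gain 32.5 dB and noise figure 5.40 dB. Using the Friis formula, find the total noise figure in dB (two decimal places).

Convert to linear (a loss of L dB is a gain of −L dB): F_i = 10^(NF_i/10), G_i = 10^(G_i,dB/10)
  Stage 1: F_1 = 10^(3.02/10) = 2.004, G_1 = 10^(17.7/10) = 58.88
  Stage 2: F_2 = 10^(8.79/10) = 7.568, G_2 = 10^(−6.96/10) = 0.2014
  Stage 3: F_3 = 10^(5.40/10) = 3.467, G_3 = 10^(32.5/10) = 1778
Friis cascade:
  F = 2.004 + (7.568 − 1)/58.88 + (3.467 − 1)/11.86 = 2.324
NF = 10 log₁₀(2.324) = 3.66 dB

3.66 dB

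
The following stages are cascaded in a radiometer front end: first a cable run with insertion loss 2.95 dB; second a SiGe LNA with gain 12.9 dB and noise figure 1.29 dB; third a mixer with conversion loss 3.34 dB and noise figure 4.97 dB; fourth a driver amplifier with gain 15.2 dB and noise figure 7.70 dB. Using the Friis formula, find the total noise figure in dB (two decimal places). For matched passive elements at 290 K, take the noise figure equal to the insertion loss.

5.95 dB

Convert to linear (a loss of L dB is a gain of −L dB): F_i = 10^(NF_i/10), G_i = 10^(G_i,dB/10)
  Stage 1: F_1 = 10^(2.95/10) = 1.972, G_1 = 10^(−2.95/10) = 0.5070
  Stage 2: F_2 = 10^(1.29/10) = 1.346, G_2 = 10^(12.9/10) = 19.50
  Stage 3: F_3 = 10^(4.97/10) = 3.141, G_3 = 10^(−3.34/10) = 0.4634
  Stage 4: F_4 = 10^(7.70/10) = 5.888, G_4 = 10^(15.2/10) = 33.11
Friis cascade:
  F = 1.972 + (1.346 − 1)/0.5070 + (3.141 − 1)/9.886 + (5.888 − 1)/4.581 = 3.938
NF = 10 log₁₀(3.938) = 5.95 dB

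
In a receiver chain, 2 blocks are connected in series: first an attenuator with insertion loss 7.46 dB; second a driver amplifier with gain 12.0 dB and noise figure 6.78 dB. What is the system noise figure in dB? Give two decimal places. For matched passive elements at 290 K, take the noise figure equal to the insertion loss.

Convert to linear (a loss of L dB is a gain of −L dB): F_i = 10^(NF_i/10), G_i = 10^(G_i,dB/10)
  Stage 1: F_1 = 10^(7.46/10) = 5.572, G_1 = 10^(−7.46/10) = 0.1795
  Stage 2: F_2 = 10^(6.78/10) = 4.764, G_2 = 10^(12.0/10) = 15.85
Friis cascade:
  F = 5.572 + (4.764 − 1)/0.1795 = 26.55
NF = 10 log₁₀(26.55) = 14.24 dB

14.24 dB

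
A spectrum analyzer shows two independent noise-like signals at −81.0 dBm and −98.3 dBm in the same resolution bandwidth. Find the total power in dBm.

−80.9 dBm

Convert to linear, add, convert back:
P₁ = 7.94×10⁻¹² W, P₂ = 1.48×10⁻¹³ W
P_tot = 8.09×10⁻¹² W → 10 log₁₀(P_tot / 10⁻³) = −80.9 dBm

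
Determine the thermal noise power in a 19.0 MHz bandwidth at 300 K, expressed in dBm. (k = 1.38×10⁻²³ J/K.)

−101.0 dBm

P_n = kTB = 1.38×10⁻²³ × 300 × 1.90×10⁷ = 7.87×10⁻¹⁴ W
In dBm: 10 log₁₀(7.87×10⁻¹⁴ / 10⁻³) = −101.0 dBm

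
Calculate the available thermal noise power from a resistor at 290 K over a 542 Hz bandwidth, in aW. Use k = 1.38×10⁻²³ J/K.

2.17 aW

P_n = kTB = 1.38×10⁻²³ × 290 × 5.42×10² = 2.17×10⁻¹⁸ W = 2.17 aW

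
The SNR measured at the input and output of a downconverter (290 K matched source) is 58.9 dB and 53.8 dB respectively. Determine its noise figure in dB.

NF (dB) = SNR_in(dB) − SNR_out(dB) when the source is at T₀
NF = 58.9 − 53.8 = 5.1 dB

5.1 dB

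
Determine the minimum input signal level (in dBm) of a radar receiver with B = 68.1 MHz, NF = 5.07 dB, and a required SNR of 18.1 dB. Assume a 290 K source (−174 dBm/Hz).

Sensitivity = −174 + 10 log₁₀(B) + NF + SNR_min
= −174 + 78.33 + 5.07 + 18.1
= −72.50 dBm → −72.5 dBm

−72.5 dBm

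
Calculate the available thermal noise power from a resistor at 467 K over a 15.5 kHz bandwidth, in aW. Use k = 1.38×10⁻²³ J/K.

P_n = kTB = 1.38×10⁻²³ × 467 × 1.55×10⁴ = 9.99×10⁻¹⁷ W = 99.9 aW

99.9 aW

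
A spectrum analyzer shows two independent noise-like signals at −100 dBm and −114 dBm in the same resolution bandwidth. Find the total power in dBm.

−99.8 dBm

Convert to linear, add, convert back:
P₁ = 1.00×10⁻¹³ W, P₂ = 3.98×10⁻¹⁵ W
P_tot = 1.04×10⁻¹³ W → 10 log₁₀(P_tot / 10⁻³) = −99.8 dBm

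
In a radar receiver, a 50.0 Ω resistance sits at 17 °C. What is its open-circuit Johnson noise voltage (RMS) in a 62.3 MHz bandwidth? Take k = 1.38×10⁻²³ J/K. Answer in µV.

7.06 µV

T = 17 °C + 273.15 = 290.15 K
V_n = √(4kTRB)
4kTRB = 4 × 1.38×10⁻²³ × 290.15 × 5.00×10¹ × 6.23×10⁷ = 4.99×10⁻¹¹ V²
V_n = √(4.99×10⁻¹¹) = 7.06×10⁻⁶ V = 7.06 µV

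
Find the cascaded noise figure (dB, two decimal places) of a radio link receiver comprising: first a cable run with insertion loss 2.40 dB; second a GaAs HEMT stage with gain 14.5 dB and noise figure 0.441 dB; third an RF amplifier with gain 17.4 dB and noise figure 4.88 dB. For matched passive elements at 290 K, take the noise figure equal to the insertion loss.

3.12 dB

Convert to linear (a loss of L dB is a gain of −L dB): F_i = 10^(NF_i/10), G_i = 10^(G_i,dB/10)
  Stage 1: F_1 = 10^(2.40/10) = 1.738, G_1 = 10^(−2.40/10) = 0.5754
  Stage 2: F_2 = 10^(0.441/10) = 1.107, G_2 = 10^(14.5/10) = 28.18
  Stage 3: F_3 = 10^(4.88/10) = 3.076, G_3 = 10^(17.4/10) = 54.95
Friis cascade:
  F = 1.738 + (1.107 − 1)/0.5754 + (3.076 − 1)/16.22 = 2.052
NF = 10 log₁₀(2.052) = 3.12 dB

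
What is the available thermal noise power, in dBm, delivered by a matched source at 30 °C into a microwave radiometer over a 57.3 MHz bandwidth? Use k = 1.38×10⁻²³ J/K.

−96.2 dBm

T = 30 °C + 273.15 = 303.15 K
P_n = kTB = 1.38×10⁻²³ × 303.15 × 5.73×10⁷ = 2.40×10⁻¹³ W
In dBm: 10 log₁₀(2.40×10⁻¹³ / 10⁻³) = −96.2 dBm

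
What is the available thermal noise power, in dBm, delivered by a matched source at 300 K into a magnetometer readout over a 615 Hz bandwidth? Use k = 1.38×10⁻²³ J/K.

−145.9 dBm

P_n = kTB = 1.38×10⁻²³ × 300 × 6.15×10² = 2.55×10⁻¹⁸ W
In dBm: 10 log₁₀(2.55×10⁻¹⁸ / 10⁻³) = −145.9 dBm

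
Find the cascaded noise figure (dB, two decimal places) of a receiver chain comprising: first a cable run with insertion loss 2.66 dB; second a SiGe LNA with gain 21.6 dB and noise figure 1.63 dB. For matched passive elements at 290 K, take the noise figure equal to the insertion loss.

Convert to linear (a loss of L dB is a gain of −L dB): F_i = 10^(NF_i/10), G_i = 10^(G_i,dB/10)
  Stage 1: F_1 = 10^(2.66/10) = 1.845, G_1 = 10^(−2.66/10) = 0.5420
  Stage 2: F_2 = 10^(1.63/10) = 1.455, G_2 = 10^(21.6/10) = 144.5
Friis cascade:
  F = 1.845 + (1.455 − 1)/0.5420 = 2.685
NF = 10 log₁₀(2.685) = 4.29 dB

4.29 dB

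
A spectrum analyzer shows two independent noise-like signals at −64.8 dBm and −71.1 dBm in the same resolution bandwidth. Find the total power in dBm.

Convert to linear, add, convert back:
P₁ = 3.31×10⁻¹⁰ W, P₂ = 7.76×10⁻¹¹ W
P_tot = 4.09×10⁻¹⁰ W → 10 log₁₀(P_tot / 10⁻³) = −63.9 dBm

−63.9 dBm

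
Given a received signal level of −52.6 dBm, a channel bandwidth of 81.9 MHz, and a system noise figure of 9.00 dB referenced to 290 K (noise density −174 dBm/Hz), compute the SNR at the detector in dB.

33.3 dB

Noise floor: N = −174 + 10 log₁₀(B) + NF
10 log₁₀(8.19×10⁷) = 79.13 dB
N = −174 + 79.13 + 9.00 = −85.87 dBm
SNR = P_sig − N = −52.6 − (−85.87) = 33.27 dB → 33.3 dB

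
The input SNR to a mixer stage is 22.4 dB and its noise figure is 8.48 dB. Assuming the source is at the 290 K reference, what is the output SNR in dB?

By definition F = SNR_in/SNR_out, so in dB: SNR_out = SNR_in − NF
SNR_out = 22.4 − 8.48 = 13.92 dB

13.92 dB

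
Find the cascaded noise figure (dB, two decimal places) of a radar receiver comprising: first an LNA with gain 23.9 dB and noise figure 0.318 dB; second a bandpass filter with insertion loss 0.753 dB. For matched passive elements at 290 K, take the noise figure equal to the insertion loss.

Convert to linear (a loss of L dB is a gain of −L dB): F_i = 10^(NF_i/10), G_i = 10^(G_i,dB/10)
  Stage 1: F_1 = 10^(0.318/10) = 1.076, G_1 = 10^(23.9/10) = 245.5
  Stage 2: F_2 = 10^(0.753/10) = 1.189, G_2 = 10^(−0.753/10) = 0.8408
Friis cascade:
  F = 1.076 + (1.189 − 1)/245.5 = 1.077
NF = 10 log₁₀(1.077) = 0.32 dB

0.32 dB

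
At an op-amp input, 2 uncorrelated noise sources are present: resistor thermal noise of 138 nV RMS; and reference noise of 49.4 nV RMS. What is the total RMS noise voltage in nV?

Uncorrelated sources add in power (mean-square): V_tot = √(ΣV_i²)
V_tot = √[(1.38×10⁻⁷)² + (4.94×10⁻⁸)²] = 1.47×10⁻⁷ V = 147 nV

147 nV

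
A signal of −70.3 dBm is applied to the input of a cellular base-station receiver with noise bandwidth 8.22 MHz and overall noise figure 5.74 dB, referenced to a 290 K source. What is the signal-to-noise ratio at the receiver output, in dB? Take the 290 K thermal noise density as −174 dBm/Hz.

28.8 dB

Noise floor: N = −174 + 10 log₁₀(B) + NF
10 log₁₀(8.22×10⁶) = 69.15 dB
N = −174 + 69.15 + 5.74 = −99.11 dBm
SNR = P_sig − N = −70.3 − (−99.11) = 28.81 dB → 28.8 dB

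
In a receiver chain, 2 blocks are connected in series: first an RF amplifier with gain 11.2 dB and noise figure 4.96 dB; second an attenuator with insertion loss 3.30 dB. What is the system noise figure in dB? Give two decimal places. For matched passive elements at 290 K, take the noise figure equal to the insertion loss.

Convert to linear (a loss of L dB is a gain of −L dB): F_i = 10^(NF_i/10), G_i = 10^(G_i,dB/10)
  Stage 1: F_1 = 10^(4.96/10) = 3.133, G_1 = 10^(11.2/10) = 13.18
  Stage 2: F_2 = 10^(3.30/10) = 2.138, G_2 = 10^(−3.30/10) = 0.4677
Friis cascade:
  F = 3.133 + (2.138 − 1)/13.18 = 3.220
NF = 10 log₁₀(3.220) = 5.08 dB

5.08 dB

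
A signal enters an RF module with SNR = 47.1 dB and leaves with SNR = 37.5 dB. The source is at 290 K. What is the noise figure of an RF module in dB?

9.6 dB

NF (dB) = SNR_in(dB) − SNR_out(dB) when the source is at T₀
NF = 47.1 − 37.5 = 9.6 dB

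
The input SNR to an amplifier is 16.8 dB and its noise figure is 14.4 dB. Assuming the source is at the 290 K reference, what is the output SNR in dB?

By definition F = SNR_in/SNR_out, so in dB: SNR_out = SNR_in − NF
SNR_out = 16.8 − 14.4 = 2.4 dB

2.4 dB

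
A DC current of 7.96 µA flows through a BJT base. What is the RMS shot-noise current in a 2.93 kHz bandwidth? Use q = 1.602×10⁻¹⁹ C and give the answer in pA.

I_n = √(2qI·B)
2qI·B = 2 × 1.602×10⁻¹⁹ × 7.96×10⁻⁶ × 2.93×10³ = 7.47×10⁻²¹ A²
I_n = √(7.47×10⁻²¹) = 8.64×10⁻¹¹ A = 86.4 pA

86.4 pA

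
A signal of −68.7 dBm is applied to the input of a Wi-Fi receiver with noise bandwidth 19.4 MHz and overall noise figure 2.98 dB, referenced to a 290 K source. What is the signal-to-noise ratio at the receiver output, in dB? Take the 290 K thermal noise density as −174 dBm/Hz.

Noise floor: N = −174 + 10 log₁₀(B) + NF
10 log₁₀(1.94×10⁷) = 72.88 dB
N = −174 + 72.88 + 2.98 = −98.14 dBm
SNR = P_sig − N = −68.7 − (−98.14) = 29.44 dB → 29.4 dB

29.4 dB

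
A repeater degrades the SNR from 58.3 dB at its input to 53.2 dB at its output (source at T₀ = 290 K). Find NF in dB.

5.1 dB

NF (dB) = SNR_in(dB) − SNR_out(dB) when the source is at T₀
NF = 58.3 − 53.2 = 5.1 dB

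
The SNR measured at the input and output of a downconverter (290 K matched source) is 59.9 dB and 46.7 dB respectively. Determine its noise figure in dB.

NF (dB) = SNR_in(dB) − SNR_out(dB) when the source is at T₀
NF = 59.9 − 46.7 = 13.2 dB

13.2 dB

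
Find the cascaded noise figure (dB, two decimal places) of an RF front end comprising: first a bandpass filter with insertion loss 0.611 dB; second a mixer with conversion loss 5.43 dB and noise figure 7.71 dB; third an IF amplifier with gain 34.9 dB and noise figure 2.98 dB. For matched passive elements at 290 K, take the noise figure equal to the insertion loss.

10.32 dB

Convert to linear (a loss of L dB is a gain of −L dB): F_i = 10^(NF_i/10), G_i = 10^(G_i,dB/10)
  Stage 1: F_1 = 10^(0.611/10) = 1.151, G_1 = 10^(−0.611/10) = 0.8688
  Stage 2: F_2 = 10^(7.71/10) = 5.902, G_2 = 10^(−5.43/10) = 0.2864
  Stage 3: F_3 = 10^(2.98/10) = 1.986, G_3 = 10^(34.9/10) = 3090
Friis cascade:
  F = 1.151 + (5.902 − 1)/0.8688 + (1.986 − 1)/0.2488 = 10.76
NF = 10 log₁₀(10.76) = 10.32 dB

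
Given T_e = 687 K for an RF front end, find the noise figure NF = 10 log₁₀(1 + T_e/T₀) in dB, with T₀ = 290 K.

F = 1 + T_e/T₀ = 1 + 687/290 = 3.36897
NF = 10 log₁₀(3.36897) = 5.27 dB

5.27 dB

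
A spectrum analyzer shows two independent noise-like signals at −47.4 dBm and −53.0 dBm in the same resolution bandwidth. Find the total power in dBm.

Convert to linear, add, convert back:
P₁ = 1.82×10⁻⁸ W, P₂ = 5.01×10⁻⁹ W
P_tot = 2.32×10⁻⁸ W → 10 log₁₀(P_tot / 10⁻³) = −46.3 dBm

−46.3 dBm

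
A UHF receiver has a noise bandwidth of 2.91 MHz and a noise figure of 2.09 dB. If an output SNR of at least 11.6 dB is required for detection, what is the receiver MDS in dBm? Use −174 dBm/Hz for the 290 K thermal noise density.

Sensitivity = −174 + 10 log₁₀(B) + NF + SNR_min
= −174 + 64.64 + 2.09 + 11.6
= −95.67 dBm → −95.7 dBm

−95.7 dBm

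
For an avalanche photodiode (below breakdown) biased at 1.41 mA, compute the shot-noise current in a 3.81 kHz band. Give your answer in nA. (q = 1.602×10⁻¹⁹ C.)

I_n = √(2qI·B)
2qI·B = 2 × 1.602×10⁻¹⁹ × 1.41×10⁻³ × 3.81×10³ = 1.72×10⁻¹⁸ A²
I_n = √(1.72×10⁻¹⁸) = 1.31×10⁻⁹ A = 1.31 nA

1.31 nA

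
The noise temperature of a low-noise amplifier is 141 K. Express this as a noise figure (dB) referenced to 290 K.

1.72 dB

F = 1 + T_e/T₀ = 1 + 141/290 = 1.48621
NF = 10 log₁₀(1.48621) = 1.72 dB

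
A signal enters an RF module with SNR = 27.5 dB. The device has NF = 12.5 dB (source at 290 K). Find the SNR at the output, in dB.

15.0 dB

By definition F = SNR_in/SNR_out, so in dB: SNR_out = SNR_in − NF
SNR_out = 27.5 − 12.5 = 15.0 dB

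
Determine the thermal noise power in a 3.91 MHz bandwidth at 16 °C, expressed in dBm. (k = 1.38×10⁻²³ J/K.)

T = 16 °C + 273.15 = 289.15 K
P_n = kTB = 1.38×10⁻²³ × 289.15 × 3.91×10⁶ = 1.56×10⁻¹⁴ W
In dBm: 10 log₁₀(1.56×10⁻¹⁴ / 10⁻³) = −108.1 dBm

−108.1 dBm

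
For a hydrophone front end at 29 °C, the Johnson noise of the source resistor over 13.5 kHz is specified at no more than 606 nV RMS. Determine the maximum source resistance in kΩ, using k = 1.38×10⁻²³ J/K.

1.63 kΩ

T = 29 °C + 273.15 = 302.15 K
Johnson–Nyquist: V_n = √(4kTRB) ⇒ R = V_n² / (4kTB)
4kTB = 4 × 1.38×10⁻²³ × 302.15 × 1.35×10⁴ = 2.25×10⁻¹⁶
R = (6.06×10⁻⁷)² / 2.25×10⁻¹⁶ = 1.63×10³ Ω = 1.63 kΩ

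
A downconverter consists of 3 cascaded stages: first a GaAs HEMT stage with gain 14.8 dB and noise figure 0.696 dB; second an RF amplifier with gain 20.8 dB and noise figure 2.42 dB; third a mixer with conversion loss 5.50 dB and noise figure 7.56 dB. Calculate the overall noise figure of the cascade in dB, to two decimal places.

0.79 dB

Convert to linear (a loss of L dB is a gain of −L dB): F_i = 10^(NF_i/10), G_i = 10^(G_i,dB/10)
  Stage 1: F_1 = 10^(0.696/10) = 1.174, G_1 = 10^(14.8/10) = 30.20
  Stage 2: F_2 = 10^(2.42/10) = 1.746, G_2 = 10^(20.8/10) = 120.2
  Stage 3: F_3 = 10^(7.56/10) = 5.702, G_3 = 10^(−5.50/10) = 0.2818
Friis cascade:
  F = 1.174 + (1.746 − 1)/30.20 + (5.702 − 1)/3631 = 1.200
NF = 10 log₁₀(1.200) = 0.79 dB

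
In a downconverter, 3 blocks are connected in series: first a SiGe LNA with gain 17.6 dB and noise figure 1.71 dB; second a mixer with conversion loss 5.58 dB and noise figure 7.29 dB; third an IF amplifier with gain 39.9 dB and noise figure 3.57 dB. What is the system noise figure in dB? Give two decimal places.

2.14 dB

Convert to linear (a loss of L dB is a gain of −L dB): F_i = 10^(NF_i/10), G_i = 10^(G_i,dB/10)
  Stage 1: F_1 = 10^(1.71/10) = 1.483, G_1 = 10^(17.6/10) = 57.54
  Stage 2: F_2 = 10^(7.29/10) = 5.358, G_2 = 10^(−5.58/10) = 0.2767
  Stage 3: F_3 = 10^(3.57/10) = 2.275, G_3 = 10^(39.9/10) = 9772
Friis cascade:
  F = 1.483 + (5.358 − 1)/57.54 + (2.275 − 1)/15.92 = 1.638
NF = 10 log₁₀(1.638) = 2.14 dB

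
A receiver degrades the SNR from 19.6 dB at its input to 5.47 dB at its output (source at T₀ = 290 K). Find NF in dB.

NF (dB) = SNR_in(dB) − SNR_out(dB) when the source is at T₀
NF = 19.6 − 5.47 = 14.13 dB

14.13 dB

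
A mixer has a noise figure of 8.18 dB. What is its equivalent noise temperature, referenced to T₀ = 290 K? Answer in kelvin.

1617 K

F = 10^(8.18/10) = 6.57658
T_e = (F − 1)·T₀ = (6.57658 − 1) × 290 = 1617 K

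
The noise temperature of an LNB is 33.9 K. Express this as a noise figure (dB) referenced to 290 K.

0.480 dB

F = 1 + T_e/T₀ = 1 + 33.9/290 = 1.1169
NF = 10 log₁₀(1.1169) = 0.480 dB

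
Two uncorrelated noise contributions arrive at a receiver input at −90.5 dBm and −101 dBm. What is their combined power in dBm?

−90.1 dBm

Convert to linear, add, convert back:
P₁ = 8.91×10⁻¹³ W, P₂ = 7.94×10⁻¹⁴ W
P_tot = 9.71×10⁻¹³ W → 10 log₁₀(P_tot / 10⁻³) = −90.1 dBm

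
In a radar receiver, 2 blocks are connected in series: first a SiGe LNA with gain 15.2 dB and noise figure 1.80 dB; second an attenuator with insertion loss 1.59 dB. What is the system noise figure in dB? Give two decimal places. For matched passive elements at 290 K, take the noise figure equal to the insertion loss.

Convert to linear (a loss of L dB is a gain of −L dB): F_i = 10^(NF_i/10), G_i = 10^(G_i,dB/10)
  Stage 1: F_1 = 10^(1.80/10) = 1.514, G_1 = 10^(15.2/10) = 33.11
  Stage 2: F_2 = 10^(1.59/10) = 1.442, G_2 = 10^(−1.59/10) = 0.6934
Friis cascade:
  F = 1.514 + (1.442 − 1)/33.11 = 1.527
NF = 10 log₁₀(1.527) = 1.84 dB

1.84 dB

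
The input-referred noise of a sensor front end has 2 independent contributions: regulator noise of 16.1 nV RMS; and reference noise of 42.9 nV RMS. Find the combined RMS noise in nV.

Uncorrelated sources add in power (mean-square): V_tot = √(ΣV_i²)
V_tot = √[(1.61×10⁻⁸)² + (4.29×10⁻⁸)²] = 4.58×10⁻⁸ V = 45.8 nV

45.8 nV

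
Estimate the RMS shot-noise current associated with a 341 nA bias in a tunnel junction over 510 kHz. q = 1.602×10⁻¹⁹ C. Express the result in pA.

236 pA

I_n = √(2qI·B)
2qI·B = 2 × 1.602×10⁻¹⁹ × 3.41×10⁻⁷ × 5.10×10⁵ = 5.57×10⁻²⁰ A²
I_n = √(5.57×10⁻²⁰) = 2.36×10⁻¹⁰ A = 236 pA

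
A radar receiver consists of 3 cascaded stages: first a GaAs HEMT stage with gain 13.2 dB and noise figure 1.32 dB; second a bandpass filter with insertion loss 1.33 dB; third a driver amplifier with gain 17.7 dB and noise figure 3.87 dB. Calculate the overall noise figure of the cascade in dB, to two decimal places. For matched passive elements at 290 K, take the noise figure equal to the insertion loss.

1.66 dB

Convert to linear (a loss of L dB is a gain of −L dB): F_i = 10^(NF_i/10), G_i = 10^(G_i,dB/10)
  Stage 1: F_1 = 10^(1.32/10) = 1.355, G_1 = 10^(13.2/10) = 20.89
  Stage 2: F_2 = 10^(1.33/10) = 1.358, G_2 = 10^(−1.33/10) = 0.7362
  Stage 3: F_3 = 10^(3.87/10) = 2.438, G_3 = 10^(17.7/10) = 58.88
Friis cascade:
  F = 1.355 + (1.358 − 1)/20.89 + (2.438 − 1)/15.38 = 1.466
NF = 10 log₁₀(1.466) = 1.66 dB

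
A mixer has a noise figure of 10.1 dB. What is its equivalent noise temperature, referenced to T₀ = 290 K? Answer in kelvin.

F = 10^(10.1/10) = 10.2329
T_e = (F − 1)·T₀ = (10.2329 − 1) × 290 = 2678 K

2678 K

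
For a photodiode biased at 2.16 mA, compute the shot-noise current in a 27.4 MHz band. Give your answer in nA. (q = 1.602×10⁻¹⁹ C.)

138 nA

I_n = √(2qI·B)
2qI·B = 2 × 1.602×10⁻¹⁹ × 2.16×10⁻³ × 2.74×10⁷ = 1.90×10⁻¹⁴ A²
I_n = √(1.90×10⁻¹⁴) = 1.38×10⁻⁷ A = 138 nA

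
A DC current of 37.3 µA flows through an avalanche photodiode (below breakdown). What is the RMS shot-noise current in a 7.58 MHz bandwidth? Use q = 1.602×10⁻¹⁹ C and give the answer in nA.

9.52 nA

I_n = √(2qI·B)
2qI·B = 2 × 1.602×10⁻¹⁹ × 3.73×10⁻⁵ × 7.58×10⁶ = 9.06×10⁻¹⁷ A²
I_n = √(9.06×10⁻¹⁷) = 9.52×10⁻⁹ A = 9.52 nA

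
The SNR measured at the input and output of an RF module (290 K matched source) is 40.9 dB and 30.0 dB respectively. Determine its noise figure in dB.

10.9 dB

NF (dB) = SNR_in(dB) − SNR_out(dB) when the source is at T₀
NF = 40.9 − 30.0 = 10.9 dB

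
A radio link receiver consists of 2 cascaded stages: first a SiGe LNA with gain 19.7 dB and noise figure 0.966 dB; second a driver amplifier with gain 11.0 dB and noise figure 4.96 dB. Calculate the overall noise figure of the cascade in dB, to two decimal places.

1.04 dB

Convert to linear (a loss of L dB is a gain of −L dB): F_i = 10^(NF_i/10), G_i = 10^(G_i,dB/10)
  Stage 1: F_1 = 10^(0.966/10) = 1.249, G_1 = 10^(19.7/10) = 93.33
  Stage 2: F_2 = 10^(4.96/10) = 3.133, G_2 = 10^(11.0/10) = 12.59
Friis cascade:
  F = 1.249 + (3.133 − 1)/93.33 = 1.272
NF = 10 log₁₀(1.272) = 1.04 dB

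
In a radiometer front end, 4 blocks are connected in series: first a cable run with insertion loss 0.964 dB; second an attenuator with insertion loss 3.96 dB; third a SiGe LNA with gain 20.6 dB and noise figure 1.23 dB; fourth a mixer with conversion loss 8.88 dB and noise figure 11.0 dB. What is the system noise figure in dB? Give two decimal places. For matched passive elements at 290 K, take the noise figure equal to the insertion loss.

Convert to linear (a loss of L dB is a gain of −L dB): F_i = 10^(NF_i/10), G_i = 10^(G_i,dB/10)
  Stage 1: F_1 = 10^(0.964/10) = 1.249, G_1 = 10^(−0.964/10) = 0.8009
  Stage 2: F_2 = 10^(3.96/10) = 2.489, G_2 = 10^(−3.96/10) = 0.4018
  Stage 3: F_3 = 10^(1.23/10) = 1.327, G_3 = 10^(20.6/10) = 114.8
  Stage 4: F_4 = 10^(11.0/10) = 12.59, G_4 = 10^(−8.88/10) = 0.1294
Friis cascade:
  F = 1.249 + (2.489 − 1)/0.8009 + (1.327 − 1)/0.3218 + (12.59 − 1)/36.95 = 4.438
NF = 10 log₁₀(4.438) = 6.47 dB

6.47 dB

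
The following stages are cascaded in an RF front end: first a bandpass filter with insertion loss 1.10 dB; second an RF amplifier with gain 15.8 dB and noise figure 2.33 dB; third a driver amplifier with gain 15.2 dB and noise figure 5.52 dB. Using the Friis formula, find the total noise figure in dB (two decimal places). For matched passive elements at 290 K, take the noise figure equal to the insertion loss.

Convert to linear (a loss of L dB is a gain of −L dB): F_i = 10^(NF_i/10), G_i = 10^(G_i,dB/10)
  Stage 1: F_1 = 10^(1.10/10) = 1.288, G_1 = 10^(−1.10/10) = 0.7762
  Stage 2: F_2 = 10^(2.33/10) = 1.710, G_2 = 10^(15.8/10) = 38.02
  Stage 3: F_3 = 10^(5.52/10) = 3.565, G_3 = 10^(15.2/10) = 33.11
Friis cascade:
  F = 1.288 + (1.710 − 1)/0.7762 + (3.565 − 1)/29.51 = 2.290
NF = 10 log₁₀(2.290) = 3.60 dB

3.60 dB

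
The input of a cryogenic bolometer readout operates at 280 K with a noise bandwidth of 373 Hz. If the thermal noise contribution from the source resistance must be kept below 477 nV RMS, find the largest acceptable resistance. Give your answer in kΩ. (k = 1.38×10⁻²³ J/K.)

39.5 kΩ

Johnson–Nyquist: V_n = √(4kTRB) ⇒ R = V_n² / (4kTB)
4kTB = 4 × 1.38×10⁻²³ × 280 × 3.73×10² = 5.77×10⁻¹⁸
R = (4.77×10⁻⁷)² / 5.77×10⁻¹⁸ = 3.95×10⁴ Ω = 39.5 kΩ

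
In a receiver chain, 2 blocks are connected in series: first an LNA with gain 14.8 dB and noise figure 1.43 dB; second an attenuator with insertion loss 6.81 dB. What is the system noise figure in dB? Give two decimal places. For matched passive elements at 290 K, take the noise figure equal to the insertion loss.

1.81 dB

Convert to linear (a loss of L dB is a gain of −L dB): F_i = 10^(NF_i/10), G_i = 10^(G_i,dB/10)
  Stage 1: F_1 = 10^(1.43/10) = 1.390, G_1 = 10^(14.8/10) = 30.20
  Stage 2: F_2 = 10^(6.81/10) = 4.797, G_2 = 10^(−6.81/10) = 0.2084
Friis cascade:
  F = 1.390 + (4.797 − 1)/30.20 = 1.516
NF = 10 log₁₀(1.516) = 1.81 dB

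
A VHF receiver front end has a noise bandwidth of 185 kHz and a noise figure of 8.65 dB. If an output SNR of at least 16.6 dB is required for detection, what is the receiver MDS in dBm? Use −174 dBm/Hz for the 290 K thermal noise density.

−96.1 dBm

Sensitivity = −174 + 10 log₁₀(B) + NF + SNR_min
= −174 + 52.67 + 8.65 + 16.6
= −96.08 dBm → −96.1 dBm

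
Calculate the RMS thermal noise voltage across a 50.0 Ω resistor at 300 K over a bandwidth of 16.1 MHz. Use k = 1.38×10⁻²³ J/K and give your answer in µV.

3.65 µV

V_n = √(4kTRB)
4kTRB = 4 × 1.38×10⁻²³ × 300 × 5.00×10¹ × 1.61×10⁷ = 1.33×10⁻¹¹ V²
V_n = √(1.33×10⁻¹¹) = 3.65×10⁻⁶ V = 3.65 µV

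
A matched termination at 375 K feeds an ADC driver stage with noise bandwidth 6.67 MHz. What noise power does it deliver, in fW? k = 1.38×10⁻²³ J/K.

34.5 fW

P_n = kTB = 1.38×10⁻²³ × 375 × 6.67×10⁶ = 3.45×10⁻¹⁴ W = 34.5 fW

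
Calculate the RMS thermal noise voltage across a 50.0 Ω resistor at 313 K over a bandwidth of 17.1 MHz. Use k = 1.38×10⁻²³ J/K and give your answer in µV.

3.84 µV

V_n = √(4kTRB)
4kTRB = 4 × 1.38×10⁻²³ × 313 × 5.00×10¹ × 1.71×10⁷ = 1.48×10⁻¹¹ V²
V_n = √(1.48×10⁻¹¹) = 3.84×10⁻⁶ V = 3.84 µV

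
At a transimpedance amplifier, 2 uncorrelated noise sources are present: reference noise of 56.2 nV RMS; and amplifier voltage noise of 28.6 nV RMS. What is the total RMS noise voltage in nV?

Uncorrelated sources add in power (mean-square): V_tot = √(ΣV_i²)
V_tot = √[(5.62×10⁻⁸)² + (2.86×10⁻⁸)²] = 6.31×10⁻⁸ V = 63.1 nV

63.1 nV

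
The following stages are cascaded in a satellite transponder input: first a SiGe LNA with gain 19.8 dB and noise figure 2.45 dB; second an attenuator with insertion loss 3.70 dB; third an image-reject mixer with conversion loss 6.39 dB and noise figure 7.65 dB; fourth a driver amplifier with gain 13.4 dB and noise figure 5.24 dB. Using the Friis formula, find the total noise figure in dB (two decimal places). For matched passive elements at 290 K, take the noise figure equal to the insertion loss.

Convert to linear (a loss of L dB is a gain of −L dB): F_i = 10^(NF_i/10), G_i = 10^(G_i,dB/10)
  Stage 1: F_1 = 10^(2.45/10) = 1.758, G_1 = 10^(19.8/10) = 95.50
  Stage 2: F_2 = 10^(3.70/10) = 2.344, G_2 = 10^(−3.70/10) = 0.4266
  Stage 3: F_3 = 10^(7.65/10) = 5.821, G_3 = 10^(−6.39/10) = 0.2296
  Stage 4: F_4 = 10^(5.24/10) = 3.342, G_4 = 10^(13.4/10) = 21.88
Friis cascade:
  F = 1.758 + (2.344 − 1)/95.50 + (5.821 − 1)/40.74 + (3.342 − 1)/9.354 = 2.141
NF = 10 log₁₀(2.141) = 3.31 dB

3.31 dB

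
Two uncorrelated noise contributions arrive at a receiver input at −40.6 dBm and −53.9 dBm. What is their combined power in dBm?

−40.4 dBm

Convert to linear, add, convert back:
P₁ = 8.71×10⁻⁸ W, P₂ = 4.07×10⁻⁹ W
P_tot = 9.12×10⁻⁸ W → 10 log₁₀(P_tot / 10⁻³) = −40.4 dBm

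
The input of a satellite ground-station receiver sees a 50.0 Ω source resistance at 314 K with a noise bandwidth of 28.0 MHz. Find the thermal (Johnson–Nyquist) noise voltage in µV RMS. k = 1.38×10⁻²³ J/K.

4.93 µV

V_n = √(4kTRB)
4kTRB = 4 × 1.38×10⁻²³ × 314 × 5.00×10¹ × 2.80×10⁷ = 2.43×10⁻¹¹ V²
V_n = √(2.43×10⁻¹¹) = 4.93×10⁻⁶ V = 4.93 µV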